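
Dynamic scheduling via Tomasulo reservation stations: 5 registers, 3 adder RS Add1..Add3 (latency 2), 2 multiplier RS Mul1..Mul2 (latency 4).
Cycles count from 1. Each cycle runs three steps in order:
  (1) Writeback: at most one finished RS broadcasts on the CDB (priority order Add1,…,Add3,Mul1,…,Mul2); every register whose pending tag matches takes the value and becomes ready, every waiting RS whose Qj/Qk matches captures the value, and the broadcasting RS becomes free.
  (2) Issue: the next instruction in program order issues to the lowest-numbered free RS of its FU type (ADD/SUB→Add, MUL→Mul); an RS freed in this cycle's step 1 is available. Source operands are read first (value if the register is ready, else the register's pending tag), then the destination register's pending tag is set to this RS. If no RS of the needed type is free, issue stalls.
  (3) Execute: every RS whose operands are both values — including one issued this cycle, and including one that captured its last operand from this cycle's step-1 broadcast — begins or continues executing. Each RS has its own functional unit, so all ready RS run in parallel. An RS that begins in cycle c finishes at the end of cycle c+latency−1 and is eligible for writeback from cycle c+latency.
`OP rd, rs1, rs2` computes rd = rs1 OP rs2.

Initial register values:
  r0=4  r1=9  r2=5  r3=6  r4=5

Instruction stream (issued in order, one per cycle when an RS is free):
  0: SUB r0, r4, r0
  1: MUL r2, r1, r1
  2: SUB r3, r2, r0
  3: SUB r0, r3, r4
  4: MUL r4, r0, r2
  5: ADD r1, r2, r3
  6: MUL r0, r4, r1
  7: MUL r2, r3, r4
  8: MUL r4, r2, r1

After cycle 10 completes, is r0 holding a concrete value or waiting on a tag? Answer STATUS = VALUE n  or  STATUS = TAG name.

c1: issue SUB r0<-Add1 | r0:Add1,r1:9,r2:5,r3:6,r4:5
c2: issue MUL r2<-Mul1 | r0:Add1,r1:9,r2:Mul1,r3:6,r4:5
c3: CDB Add1=1; issue SUB r3<-Add1 | r0:1,r1:9,r2:Mul1,r3:Add1,r4:5
c4: issue SUB r0<-Add2 | r0:Add2,r1:9,r2:Mul1,r3:Add1,r4:5
c5: issue MUL r4<-Mul2 | r0:Add2,r1:9,r2:Mul1,r3:Add1,r4:Mul2
c6: CDB Mul1=81; issue ADD r1<-Add3 | r0:Add2,r1:Add3,r2:81,r3:Add1,r4:Mul2
c7: issue MUL r0<-Mul1 | r0:Mul1,r1:Add3,r2:81,r3:Add1,r4:Mul2
c8: CDB Add1=80; stall | r0:Mul1,r1:Add3,r2:81,r3:80,r4:Mul2
c9: stall | r0:Mul1,r1:Add3,r2:81,r3:80,r4:Mul2
c10: CDB Add2=75; stall | r0:Mul1,r1:Add3,r2:81,r3:80,r4:Mul2

STATUS = TAG Mul1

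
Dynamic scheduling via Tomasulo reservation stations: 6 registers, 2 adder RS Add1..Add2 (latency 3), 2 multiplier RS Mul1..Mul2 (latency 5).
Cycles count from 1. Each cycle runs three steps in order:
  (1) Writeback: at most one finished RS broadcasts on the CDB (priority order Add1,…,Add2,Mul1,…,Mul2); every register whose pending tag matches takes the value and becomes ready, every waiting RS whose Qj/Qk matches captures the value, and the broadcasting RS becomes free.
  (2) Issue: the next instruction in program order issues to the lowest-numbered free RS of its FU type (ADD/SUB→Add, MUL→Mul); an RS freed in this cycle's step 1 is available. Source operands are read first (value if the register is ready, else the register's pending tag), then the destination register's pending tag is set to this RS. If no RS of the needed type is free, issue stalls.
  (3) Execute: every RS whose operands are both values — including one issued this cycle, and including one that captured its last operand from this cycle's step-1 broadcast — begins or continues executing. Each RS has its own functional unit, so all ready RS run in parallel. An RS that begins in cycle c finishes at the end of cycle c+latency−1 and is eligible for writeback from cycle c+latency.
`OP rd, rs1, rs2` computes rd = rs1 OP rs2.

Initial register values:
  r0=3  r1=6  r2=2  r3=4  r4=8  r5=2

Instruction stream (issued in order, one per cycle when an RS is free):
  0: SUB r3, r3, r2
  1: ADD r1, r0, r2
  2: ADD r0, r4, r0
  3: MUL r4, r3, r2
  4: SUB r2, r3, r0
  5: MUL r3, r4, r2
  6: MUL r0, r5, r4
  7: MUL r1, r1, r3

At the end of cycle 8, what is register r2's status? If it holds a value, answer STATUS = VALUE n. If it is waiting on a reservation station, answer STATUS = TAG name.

STATUS = TAG Add2

c1: issue SUB r3<-Add1 | r0:3,r1:6,r2:2,r3:Add1,r4:8,r5:2
c2: issue ADD r1<-Add2 | r0:3,r1:Add2,r2:2,r3:Add1,r4:8,r5:2
c3: stall | r0:3,r1:Add2,r2:2,r3:Add1,r4:8,r5:2
c4: CDB Add1=2; issue ADD r0<-Add1 | r0:Add1,r1:Add2,r2:2,r3:2,r4:8,r5:2
c5: CDB Add2=5; issue MUL r4<-Mul1 | r0:Add1,r1:5,r2:2,r3:2,r4:Mul1,r5:2
c6: issue SUB r2<-Add2 | r0:Add1,r1:5,r2:Add2,r3:2,r4:Mul1,r5:2
c7: CDB Add1=11; issue MUL r3<-Mul2 | r0:11,r1:5,r2:Add2,r3:Mul2,r4:Mul1,r5:2
c8: stall | r0:11,r1:5,r2:Add2,r3:Mul2,r4:Mul1,r5:2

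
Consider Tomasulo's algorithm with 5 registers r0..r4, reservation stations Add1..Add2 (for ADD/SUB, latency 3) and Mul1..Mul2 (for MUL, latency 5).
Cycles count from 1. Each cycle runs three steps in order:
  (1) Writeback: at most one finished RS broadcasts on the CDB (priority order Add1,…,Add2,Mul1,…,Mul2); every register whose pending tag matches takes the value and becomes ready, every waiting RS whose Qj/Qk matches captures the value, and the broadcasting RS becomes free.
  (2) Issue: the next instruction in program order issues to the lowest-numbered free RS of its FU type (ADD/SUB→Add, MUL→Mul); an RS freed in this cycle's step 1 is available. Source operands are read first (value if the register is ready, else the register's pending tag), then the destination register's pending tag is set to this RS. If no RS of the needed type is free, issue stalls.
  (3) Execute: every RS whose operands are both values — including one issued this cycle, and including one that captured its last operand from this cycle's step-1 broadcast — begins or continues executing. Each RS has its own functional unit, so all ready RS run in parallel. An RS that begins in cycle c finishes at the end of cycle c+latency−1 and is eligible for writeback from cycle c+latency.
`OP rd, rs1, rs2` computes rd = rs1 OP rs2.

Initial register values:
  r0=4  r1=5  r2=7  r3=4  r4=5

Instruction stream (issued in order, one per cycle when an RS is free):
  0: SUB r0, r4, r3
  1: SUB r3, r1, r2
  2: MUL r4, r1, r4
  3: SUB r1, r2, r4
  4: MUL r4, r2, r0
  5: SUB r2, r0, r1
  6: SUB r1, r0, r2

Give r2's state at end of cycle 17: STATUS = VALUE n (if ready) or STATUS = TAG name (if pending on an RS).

c1: issue SUB r0<-Add1 | r0:Add1,r1:5,r2:7,r3:4,r4:5
c2: issue SUB r3<-Add2 | r0:Add1,r1:5,r2:7,r3:Add2,r4:5
c3: issue MUL r4<-Mul1 | r0:Add1,r1:5,r2:7,r3:Add2,r4:Mul1
c4: CDB Add1=1; issue SUB r1<-Add1 | r0:1,r1:Add1,r2:7,r3:Add2,r4:Mul1
c5: CDB Add2=-2; issue MUL r4<-Mul2 | r0:1,r1:Add1,r2:7,r3:-2,r4:Mul2
c6: issue SUB r2<-Add2 | r0:1,r1:Add1,r2:Add2,r3:-2,r4:Mul2
c7: stall | r0:1,r1:Add1,r2:Add2,r3:-2,r4:Mul2
c8: CDB Mul1=25; stall | r0:1,r1:Add1,r2:Add2,r3:-2,r4:Mul2
c9: stall | r0:1,r1:Add1,r2:Add2,r3:-2,r4:Mul2
c10: CDB Mul2=7; stall | r0:1,r1:Add1,r2:Add2,r3:-2,r4:7
c11: CDB Add1=-18; issue SUB r1<-Add1 | r0:1,r1:Add1,r2:Add2,r3:-2,r4:7
c12: - | r0:1,r1:Add1,r2:Add2,r3:-2,r4:7
c13: - | r0:1,r1:Add1,r2:Add2,r3:-2,r4:7
c14: CDB Add2=19 | r0:1,r1:Add1,r2:19,r3:-2,r4:7
c15: - | r0:1,r1:Add1,r2:19,r3:-2,r4:7
c16: - | r0:1,r1:Add1,r2:19,r3:-2,r4:7
c17: CDB Add1=-18 | r0:1,r1:-18,r2:19,r3:-2,r4:7

STATUS = VALUE 19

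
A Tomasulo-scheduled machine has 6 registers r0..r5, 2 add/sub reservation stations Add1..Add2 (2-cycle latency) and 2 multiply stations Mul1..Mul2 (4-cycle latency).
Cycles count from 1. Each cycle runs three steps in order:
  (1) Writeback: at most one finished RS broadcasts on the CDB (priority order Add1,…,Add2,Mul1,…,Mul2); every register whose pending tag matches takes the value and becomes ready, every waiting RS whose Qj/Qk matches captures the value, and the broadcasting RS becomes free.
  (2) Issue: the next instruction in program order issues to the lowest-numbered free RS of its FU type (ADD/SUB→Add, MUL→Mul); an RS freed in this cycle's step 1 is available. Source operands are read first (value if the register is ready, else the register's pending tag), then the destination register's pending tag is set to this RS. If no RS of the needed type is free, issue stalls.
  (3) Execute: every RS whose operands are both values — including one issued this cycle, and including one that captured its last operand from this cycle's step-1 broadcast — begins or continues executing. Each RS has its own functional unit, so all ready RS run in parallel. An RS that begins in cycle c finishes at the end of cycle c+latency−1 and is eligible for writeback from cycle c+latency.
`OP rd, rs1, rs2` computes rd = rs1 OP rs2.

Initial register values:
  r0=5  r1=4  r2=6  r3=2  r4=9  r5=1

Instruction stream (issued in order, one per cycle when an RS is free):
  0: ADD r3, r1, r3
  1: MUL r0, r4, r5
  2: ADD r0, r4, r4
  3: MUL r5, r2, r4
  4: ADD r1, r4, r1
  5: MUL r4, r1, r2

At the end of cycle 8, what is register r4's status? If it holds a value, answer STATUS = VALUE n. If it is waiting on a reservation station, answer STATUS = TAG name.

STATUS = TAG Mul1

  c1: issue ADD r3<-Add1  regs: r0:5,r1:4,r2:6,r3:Add1,r4:9,r5:1
  c2: issue MUL r0<-Mul1  regs: r0:Mul1,r1:4,r2:6,r3:Add1,r4:9,r5:1
  c3: CDB Add1=6; issue ADD r0<-Add1  regs: r0:Add1,r1:4,r2:6,r3:6,r4:9,r5:1
  c4: issue MUL r5<-Mul2  regs: r0:Add1,r1:4,r2:6,r3:6,r4:9,r5:Mul2
  c5: CDB Add1=18; issue ADD r1<-Add1  regs: r0:18,r1:Add1,r2:6,r3:6,r4:9,r5:Mul2
  c6: CDB Mul1=9; issue MUL r4<-Mul1  regs: r0:18,r1:Add1,r2:6,r3:6,r4:Mul1,r5:Mul2
  c7: CDB Add1=13  regs: r0:18,r1:13,r2:6,r3:6,r4:Mul1,r5:Mul2
  c8: CDB Mul2=54  regs: r0:18,r1:13,r2:6,r3:6,r4:Mul1,r5:54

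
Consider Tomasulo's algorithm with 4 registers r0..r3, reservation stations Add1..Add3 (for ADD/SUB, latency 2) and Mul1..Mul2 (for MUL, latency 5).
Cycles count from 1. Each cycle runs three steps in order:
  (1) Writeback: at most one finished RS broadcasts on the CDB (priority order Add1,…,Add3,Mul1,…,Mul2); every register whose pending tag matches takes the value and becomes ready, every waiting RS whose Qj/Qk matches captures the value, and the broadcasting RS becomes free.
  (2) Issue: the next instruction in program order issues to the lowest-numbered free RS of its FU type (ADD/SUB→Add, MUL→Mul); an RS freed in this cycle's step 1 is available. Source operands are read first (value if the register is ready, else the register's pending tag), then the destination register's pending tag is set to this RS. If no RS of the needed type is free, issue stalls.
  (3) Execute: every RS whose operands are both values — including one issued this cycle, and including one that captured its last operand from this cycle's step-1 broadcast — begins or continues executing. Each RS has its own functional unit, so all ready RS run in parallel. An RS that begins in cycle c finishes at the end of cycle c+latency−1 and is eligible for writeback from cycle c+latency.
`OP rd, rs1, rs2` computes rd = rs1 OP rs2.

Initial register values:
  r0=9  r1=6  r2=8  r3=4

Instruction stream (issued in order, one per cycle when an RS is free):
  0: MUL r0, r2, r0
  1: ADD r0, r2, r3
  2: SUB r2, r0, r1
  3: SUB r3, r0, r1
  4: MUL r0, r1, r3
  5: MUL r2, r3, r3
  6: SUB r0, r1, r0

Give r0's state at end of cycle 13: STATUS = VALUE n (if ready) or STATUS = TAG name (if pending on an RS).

STATUS = VALUE -30

c1: issue MUL r0<-Mul1 | r0:Mul1,r1:6,r2:8,r3:4
c2: issue ADD r0<-Add1 | r0:Add1,r1:6,r2:8,r3:4
c3: issue SUB r2<-Add2 | r0:Add1,r1:6,r2:Add2,r3:4
c4: CDB Add1=12; issue SUB r3<-Add1 | r0:12,r1:6,r2:Add2,r3:Add1
c5: issue MUL r0<-Mul2 | r0:Mul2,r1:6,r2:Add2,r3:Add1
c6: CDB Add1=6; stall | r0:Mul2,r1:6,r2:Add2,r3:6
c7: CDB Add2=6; stall | r0:Mul2,r1:6,r2:6,r3:6
c8: CDB Mul1=72; issue MUL r2<-Mul1 | r0:Mul2,r1:6,r2:Mul1,r3:6
c9: issue SUB r0<-Add1 | r0:Add1,r1:6,r2:Mul1,r3:6
c10: - | r0:Add1,r1:6,r2:Mul1,r3:6
c11: CDB Mul2=36 | r0:Add1,r1:6,r2:Mul1,r3:6
c12: - | r0:Add1,r1:6,r2:Mul1,r3:6
c13: CDB Add1=-30 | r0:-30,r1:6,r2:Mul1,r3:6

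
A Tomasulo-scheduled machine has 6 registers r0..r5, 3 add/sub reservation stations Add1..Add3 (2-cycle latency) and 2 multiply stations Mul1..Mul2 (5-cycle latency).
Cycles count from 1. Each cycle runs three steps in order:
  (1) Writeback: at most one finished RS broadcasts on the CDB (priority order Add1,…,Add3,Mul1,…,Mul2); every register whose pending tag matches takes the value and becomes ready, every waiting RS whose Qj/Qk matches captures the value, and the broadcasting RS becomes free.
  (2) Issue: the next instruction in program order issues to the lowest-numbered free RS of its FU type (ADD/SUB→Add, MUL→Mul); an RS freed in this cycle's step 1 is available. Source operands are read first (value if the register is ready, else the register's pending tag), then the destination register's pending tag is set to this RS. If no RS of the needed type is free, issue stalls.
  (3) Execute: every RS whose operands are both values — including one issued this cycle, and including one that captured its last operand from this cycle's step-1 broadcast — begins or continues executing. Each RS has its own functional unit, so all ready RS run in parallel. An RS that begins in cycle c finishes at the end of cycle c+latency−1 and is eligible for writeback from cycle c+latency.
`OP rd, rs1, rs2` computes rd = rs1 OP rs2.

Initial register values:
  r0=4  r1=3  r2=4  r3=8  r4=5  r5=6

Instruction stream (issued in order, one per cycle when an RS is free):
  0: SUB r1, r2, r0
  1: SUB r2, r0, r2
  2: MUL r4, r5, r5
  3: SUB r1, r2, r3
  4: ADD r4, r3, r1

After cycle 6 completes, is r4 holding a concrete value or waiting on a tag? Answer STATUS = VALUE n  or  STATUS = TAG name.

c1: issue SUB r1<-Add1 | r0:4,r1:Add1,r2:4,r3:8,r4:5,r5:6
c2: issue SUB r2<-Add2 | r0:4,r1:Add1,r2:Add2,r3:8,r4:5,r5:6
c3: CDB Add1=0; issue MUL r4<-Mul1 | r0:4,r1:0,r2:Add2,r3:8,r4:Mul1,r5:6
c4: CDB Add2=0; issue SUB r1<-Add1 | r0:4,r1:Add1,r2:0,r3:8,r4:Mul1,r5:6
c5: issue ADD r4<-Add2 | r0:4,r1:Add1,r2:0,r3:8,r4:Add2,r5:6
c6: CDB Add1=-8 | r0:4,r1:-8,r2:0,r3:8,r4:Add2,r5:6

STATUS = TAG Add2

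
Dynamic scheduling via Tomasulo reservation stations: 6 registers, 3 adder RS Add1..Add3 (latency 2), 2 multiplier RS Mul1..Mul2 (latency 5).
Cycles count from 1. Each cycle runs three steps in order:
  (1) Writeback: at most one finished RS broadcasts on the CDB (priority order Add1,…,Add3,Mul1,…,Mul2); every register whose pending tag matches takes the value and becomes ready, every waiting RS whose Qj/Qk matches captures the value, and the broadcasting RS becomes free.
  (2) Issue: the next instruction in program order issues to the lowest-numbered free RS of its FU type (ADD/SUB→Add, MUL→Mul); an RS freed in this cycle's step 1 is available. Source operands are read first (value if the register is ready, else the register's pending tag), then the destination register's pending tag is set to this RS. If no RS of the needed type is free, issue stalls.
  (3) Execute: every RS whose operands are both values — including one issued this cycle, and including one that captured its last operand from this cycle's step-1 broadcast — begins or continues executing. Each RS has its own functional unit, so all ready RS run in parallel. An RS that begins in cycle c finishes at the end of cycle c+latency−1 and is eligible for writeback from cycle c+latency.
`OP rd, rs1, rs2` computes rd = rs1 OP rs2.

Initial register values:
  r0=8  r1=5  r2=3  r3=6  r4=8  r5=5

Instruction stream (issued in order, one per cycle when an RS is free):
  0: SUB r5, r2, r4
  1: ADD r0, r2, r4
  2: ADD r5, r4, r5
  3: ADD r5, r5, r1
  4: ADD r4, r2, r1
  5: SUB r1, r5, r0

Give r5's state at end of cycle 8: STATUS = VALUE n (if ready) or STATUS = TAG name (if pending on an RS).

STATUS = VALUE 8

  c1: issue SUB r5<-Add1  regs: r0:8,r1:5,r2:3,r3:6,r4:8,r5:Add1
  c2: issue ADD r0<-Add2  regs: r0:Add2,r1:5,r2:3,r3:6,r4:8,r5:Add1
  c3: CDB Add1=-5; issue ADD r5<-Add1  regs: r0:Add2,r1:5,r2:3,r3:6,r4:8,r5:Add1
  c4: CDB Add2=11; issue ADD r5<-Add2  regs: r0:11,r1:5,r2:3,r3:6,r4:8,r5:Add2
  c5: CDB Add1=3; issue ADD r4<-Add1  regs: r0:11,r1:5,r2:3,r3:6,r4:Add1,r5:Add2
  c6: issue SUB r1<-Add3  regs: r0:11,r1:Add3,r2:3,r3:6,r4:Add1,r5:Add2
  c7: CDB Add1=8  regs: r0:11,r1:Add3,r2:3,r3:6,r4:8,r5:Add2
  c8: CDB Add2=8  regs: r0:11,r1:Add3,r2:3,r3:6,r4:8,r5:8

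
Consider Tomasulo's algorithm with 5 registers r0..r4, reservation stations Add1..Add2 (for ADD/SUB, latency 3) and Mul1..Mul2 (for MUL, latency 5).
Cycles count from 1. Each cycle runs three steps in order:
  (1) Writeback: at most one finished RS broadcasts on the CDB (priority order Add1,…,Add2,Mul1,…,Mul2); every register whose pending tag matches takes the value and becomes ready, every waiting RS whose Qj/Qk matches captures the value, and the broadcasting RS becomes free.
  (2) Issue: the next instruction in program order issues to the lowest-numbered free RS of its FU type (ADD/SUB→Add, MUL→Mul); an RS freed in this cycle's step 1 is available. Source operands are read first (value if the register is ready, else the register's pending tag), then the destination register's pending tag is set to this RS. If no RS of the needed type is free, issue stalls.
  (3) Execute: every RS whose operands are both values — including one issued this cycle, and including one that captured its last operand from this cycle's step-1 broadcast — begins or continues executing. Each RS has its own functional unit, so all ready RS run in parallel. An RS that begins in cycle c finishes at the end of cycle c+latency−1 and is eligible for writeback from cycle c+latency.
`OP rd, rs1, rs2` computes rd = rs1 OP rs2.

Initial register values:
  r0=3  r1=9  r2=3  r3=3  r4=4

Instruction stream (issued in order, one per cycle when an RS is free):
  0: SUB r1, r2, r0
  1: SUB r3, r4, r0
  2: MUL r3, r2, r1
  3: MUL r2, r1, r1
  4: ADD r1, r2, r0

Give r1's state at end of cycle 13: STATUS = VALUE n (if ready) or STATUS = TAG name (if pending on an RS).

cycle 1: issue SUB r1<-Add1 // r0:3,r1:Add1,r2:3,r3:3,r4:4
cycle 2: issue SUB r3<-Add2 // r0:3,r1:Add1,r2:3,r3:Add2,r4:4
cycle 3: issue MUL r3<-Mul1 // r0:3,r1:Add1,r2:3,r3:Mul1,r4:4
cycle 4: CDB Add1=0; issue MUL r2<-Mul2 // r0:3,r1:0,r2:Mul2,r3:Mul1,r4:4
cycle 5: CDB Add2=1; issue ADD r1<-Add1 // r0:3,r1:Add1,r2:Mul2,r3:Mul1,r4:4
cycle 6: - // r0:3,r1:Add1,r2:Mul2,r3:Mul1,r4:4
cycle 7: - // r0:3,r1:Add1,r2:Mul2,r3:Mul1,r4:4
cycle 8: - // r0:3,r1:Add1,r2:Mul2,r3:Mul1,r4:4
cycle 9: CDB Mul1=0 // r0:3,r1:Add1,r2:Mul2,r3:0,r4:4
cycle 10: CDB Mul2=0 // r0:3,r1:Add1,r2:0,r3:0,r4:4
cycle 11: - // r0:3,r1:Add1,r2:0,r3:0,r4:4
cycle 12: - // r0:3,r1:Add1,r2:0,r3:0,r4:4
cycle 13: CDB Add1=3 // r0:3,r1:3,r2:0,r3:0,r4:4

STATUS = VALUE 3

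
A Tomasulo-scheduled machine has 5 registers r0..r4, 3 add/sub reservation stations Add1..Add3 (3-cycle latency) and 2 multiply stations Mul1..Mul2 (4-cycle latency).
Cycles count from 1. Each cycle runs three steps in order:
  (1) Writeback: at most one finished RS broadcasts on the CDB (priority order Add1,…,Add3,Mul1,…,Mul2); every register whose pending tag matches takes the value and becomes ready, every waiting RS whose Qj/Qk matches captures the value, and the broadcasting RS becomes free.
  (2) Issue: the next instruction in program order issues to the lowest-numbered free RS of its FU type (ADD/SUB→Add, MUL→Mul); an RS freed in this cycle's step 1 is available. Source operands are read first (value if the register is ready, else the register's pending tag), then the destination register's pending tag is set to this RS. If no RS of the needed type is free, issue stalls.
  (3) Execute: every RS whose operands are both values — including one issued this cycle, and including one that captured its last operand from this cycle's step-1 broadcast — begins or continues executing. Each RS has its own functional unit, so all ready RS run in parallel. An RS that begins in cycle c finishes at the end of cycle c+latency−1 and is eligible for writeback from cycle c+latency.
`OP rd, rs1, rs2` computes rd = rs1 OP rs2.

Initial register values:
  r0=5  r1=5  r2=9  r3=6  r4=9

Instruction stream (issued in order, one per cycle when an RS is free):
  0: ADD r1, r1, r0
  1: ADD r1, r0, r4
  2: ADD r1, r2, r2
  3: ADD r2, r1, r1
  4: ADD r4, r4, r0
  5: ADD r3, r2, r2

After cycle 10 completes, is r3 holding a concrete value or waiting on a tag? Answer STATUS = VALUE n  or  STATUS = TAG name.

STATUS = TAG Add3

c1: issue ADD r1<-Add1 | r0:5,r1:Add1,r2:9,r3:6,r4:9
c2: issue ADD r1<-Add2 | r0:5,r1:Add2,r2:9,r3:6,r4:9
c3: issue ADD r1<-Add3 | r0:5,r1:Add3,r2:9,r3:6,r4:9
c4: CDB Add1=10; issue ADD r2<-Add1 | r0:5,r1:Add3,r2:Add1,r3:6,r4:9
c5: CDB Add2=14; issue ADD r4<-Add2 | r0:5,r1:Add3,r2:Add1,r3:6,r4:Add2
c6: CDB Add3=18; issue ADD r3<-Add3 | r0:5,r1:18,r2:Add1,r3:Add3,r4:Add2
c7: - | r0:5,r1:18,r2:Add1,r3:Add3,r4:Add2
c8: CDB Add2=14 | r0:5,r1:18,r2:Add1,r3:Add3,r4:14
c9: CDB Add1=36 | r0:5,r1:18,r2:36,r3:Add3,r4:14
c10: - | r0:5,r1:18,r2:36,r3:Add3,r4:14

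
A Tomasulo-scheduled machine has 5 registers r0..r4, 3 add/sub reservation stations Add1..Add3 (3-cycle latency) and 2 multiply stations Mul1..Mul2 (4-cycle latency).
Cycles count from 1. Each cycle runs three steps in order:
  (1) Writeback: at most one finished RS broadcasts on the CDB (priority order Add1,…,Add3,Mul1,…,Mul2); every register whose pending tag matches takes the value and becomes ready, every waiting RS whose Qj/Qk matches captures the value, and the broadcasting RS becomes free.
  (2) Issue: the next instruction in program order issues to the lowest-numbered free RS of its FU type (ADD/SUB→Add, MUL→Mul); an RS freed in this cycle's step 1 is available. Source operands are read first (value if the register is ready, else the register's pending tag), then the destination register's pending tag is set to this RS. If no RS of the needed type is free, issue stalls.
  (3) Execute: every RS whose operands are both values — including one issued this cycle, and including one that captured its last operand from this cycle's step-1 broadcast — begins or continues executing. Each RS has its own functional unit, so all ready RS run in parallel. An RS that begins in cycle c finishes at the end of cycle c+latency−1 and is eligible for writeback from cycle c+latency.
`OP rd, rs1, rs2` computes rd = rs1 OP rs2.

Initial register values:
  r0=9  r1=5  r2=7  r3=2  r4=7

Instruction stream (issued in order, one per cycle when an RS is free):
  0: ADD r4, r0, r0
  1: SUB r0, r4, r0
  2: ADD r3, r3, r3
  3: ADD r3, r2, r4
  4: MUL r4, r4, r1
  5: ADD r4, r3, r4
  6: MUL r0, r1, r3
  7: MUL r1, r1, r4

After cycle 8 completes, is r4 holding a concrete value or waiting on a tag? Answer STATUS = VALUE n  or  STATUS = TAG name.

STATUS = TAG Add3

cycle 1: issue ADD r4<-Add1 // r0:9,r1:5,r2:7,r3:2,r4:Add1
cycle 2: issue SUB r0<-Add2 // r0:Add2,r1:5,r2:7,r3:2,r4:Add1
cycle 3: issue ADD r3<-Add3 // r0:Add2,r1:5,r2:7,r3:Add3,r4:Add1
cycle 4: CDB Add1=18; issue ADD r3<-Add1 // r0:Add2,r1:5,r2:7,r3:Add1,r4:18
cycle 5: issue MUL r4<-Mul1 // r0:Add2,r1:5,r2:7,r3:Add1,r4:Mul1
cycle 6: CDB Add3=4; issue ADD r4<-Add3 // r0:Add2,r1:5,r2:7,r3:Add1,r4:Add3
cycle 7: CDB Add1=25; issue MUL r0<-Mul2 // r0:Mul2,r1:5,r2:7,r3:25,r4:Add3
cycle 8: CDB Add2=9; stall // r0:Mul2,r1:5,r2:7,r3:25,r4:Add3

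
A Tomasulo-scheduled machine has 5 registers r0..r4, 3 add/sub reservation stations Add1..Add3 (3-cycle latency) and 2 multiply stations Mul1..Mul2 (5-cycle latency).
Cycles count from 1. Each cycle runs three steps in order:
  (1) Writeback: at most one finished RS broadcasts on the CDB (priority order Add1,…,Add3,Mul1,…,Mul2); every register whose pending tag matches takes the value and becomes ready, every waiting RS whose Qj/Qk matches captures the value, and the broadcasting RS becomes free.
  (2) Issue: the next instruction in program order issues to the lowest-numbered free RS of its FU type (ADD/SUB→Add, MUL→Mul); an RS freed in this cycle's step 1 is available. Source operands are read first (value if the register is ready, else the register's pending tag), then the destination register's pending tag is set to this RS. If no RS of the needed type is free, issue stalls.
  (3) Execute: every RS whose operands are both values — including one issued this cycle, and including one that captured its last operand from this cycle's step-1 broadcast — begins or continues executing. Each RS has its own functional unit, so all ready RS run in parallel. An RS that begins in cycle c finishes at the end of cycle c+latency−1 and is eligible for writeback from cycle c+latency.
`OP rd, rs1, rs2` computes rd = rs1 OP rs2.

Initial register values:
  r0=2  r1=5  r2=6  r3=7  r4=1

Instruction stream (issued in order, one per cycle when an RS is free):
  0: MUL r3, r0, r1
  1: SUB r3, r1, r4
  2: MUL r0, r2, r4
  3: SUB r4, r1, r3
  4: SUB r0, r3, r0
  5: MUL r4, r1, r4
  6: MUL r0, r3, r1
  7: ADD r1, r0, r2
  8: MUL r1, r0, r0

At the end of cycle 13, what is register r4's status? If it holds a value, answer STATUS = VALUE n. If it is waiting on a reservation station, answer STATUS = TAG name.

STATUS = VALUE 5

c1: issue MUL r3<-Mul1 | r0:2,r1:5,r2:6,r3:Mul1,r4:1
c2: issue SUB r3<-Add1 | r0:2,r1:5,r2:6,r3:Add1,r4:1
c3: issue MUL r0<-Mul2 | r0:Mul2,r1:5,r2:6,r3:Add1,r4:1
c4: issue SUB r4<-Add2 | r0:Mul2,r1:5,r2:6,r3:Add1,r4:Add2
c5: CDB Add1=4; issue SUB r0<-Add1 | r0:Add1,r1:5,r2:6,r3:4,r4:Add2
c6: CDB Mul1=10; issue MUL r4<-Mul1 | r0:Add1,r1:5,r2:6,r3:4,r4:Mul1
c7: stall | r0:Add1,r1:5,r2:6,r3:4,r4:Mul1
c8: CDB Add2=1; stall | r0:Add1,r1:5,r2:6,r3:4,r4:Mul1
c9: CDB Mul2=6; issue MUL r0<-Mul2 | r0:Mul2,r1:5,r2:6,r3:4,r4:Mul1
c10: issue ADD r1<-Add2 | r0:Mul2,r1:Add2,r2:6,r3:4,r4:Mul1
c11: stall | r0:Mul2,r1:Add2,r2:6,r3:4,r4:Mul1
c12: CDB Add1=-2; stall | r0:Mul2,r1:Add2,r2:6,r3:4,r4:Mul1
c13: CDB Mul1=5; issue MUL r1<-Mul1 | r0:Mul2,r1:Mul1,r2:6,r3:4,r4:5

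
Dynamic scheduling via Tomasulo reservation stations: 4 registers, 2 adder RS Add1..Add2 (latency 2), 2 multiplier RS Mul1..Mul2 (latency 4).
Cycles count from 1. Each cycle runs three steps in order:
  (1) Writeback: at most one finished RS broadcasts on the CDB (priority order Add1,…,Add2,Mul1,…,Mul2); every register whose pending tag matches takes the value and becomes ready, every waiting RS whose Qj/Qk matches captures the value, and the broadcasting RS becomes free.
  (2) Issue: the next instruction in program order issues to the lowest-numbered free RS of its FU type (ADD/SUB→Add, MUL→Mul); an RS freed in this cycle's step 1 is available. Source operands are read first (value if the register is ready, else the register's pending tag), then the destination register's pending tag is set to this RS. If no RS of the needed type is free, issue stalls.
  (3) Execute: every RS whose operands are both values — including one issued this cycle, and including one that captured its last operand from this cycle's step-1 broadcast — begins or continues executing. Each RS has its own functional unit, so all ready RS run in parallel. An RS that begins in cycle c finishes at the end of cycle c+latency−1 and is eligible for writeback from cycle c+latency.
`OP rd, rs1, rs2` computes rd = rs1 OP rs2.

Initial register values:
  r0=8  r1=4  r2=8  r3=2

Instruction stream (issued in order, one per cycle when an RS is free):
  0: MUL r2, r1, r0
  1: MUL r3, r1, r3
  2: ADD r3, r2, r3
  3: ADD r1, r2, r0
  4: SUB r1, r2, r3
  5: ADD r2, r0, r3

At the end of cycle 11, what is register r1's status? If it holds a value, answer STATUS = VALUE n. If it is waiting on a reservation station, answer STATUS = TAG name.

  c1: issue MUL r2<-Mul1  regs: r0:8,r1:4,r2:Mul1,r3:2
  c2: issue MUL r3<-Mul2  regs: r0:8,r1:4,r2:Mul1,r3:Mul2
  c3: issue ADD r3<-Add1  regs: r0:8,r1:4,r2:Mul1,r3:Add1
  c4: issue ADD r1<-Add2  regs: r0:8,r1:Add2,r2:Mul1,r3:Add1
  c5: CDB Mul1=32; stall  regs: r0:8,r1:Add2,r2:32,r3:Add1
  c6: CDB Mul2=8; stall  regs: r0:8,r1:Add2,r2:32,r3:Add1
  c7: CDB Add2=40; issue SUB r1<-Add2  regs: r0:8,r1:Add2,r2:32,r3:Add1
  c8: CDB Add1=40; issue ADD r2<-Add1  regs: r0:8,r1:Add2,r2:Add1,r3:40
  c9: -  regs: r0:8,r1:Add2,r2:Add1,r3:40
  c10: CDB Add1=48  regs: r0:8,r1:Add2,r2:48,r3:40
  c11: CDB Add2=-8  regs: r0:8,r1:-8,r2:48,r3:40

STATUS = VALUE -8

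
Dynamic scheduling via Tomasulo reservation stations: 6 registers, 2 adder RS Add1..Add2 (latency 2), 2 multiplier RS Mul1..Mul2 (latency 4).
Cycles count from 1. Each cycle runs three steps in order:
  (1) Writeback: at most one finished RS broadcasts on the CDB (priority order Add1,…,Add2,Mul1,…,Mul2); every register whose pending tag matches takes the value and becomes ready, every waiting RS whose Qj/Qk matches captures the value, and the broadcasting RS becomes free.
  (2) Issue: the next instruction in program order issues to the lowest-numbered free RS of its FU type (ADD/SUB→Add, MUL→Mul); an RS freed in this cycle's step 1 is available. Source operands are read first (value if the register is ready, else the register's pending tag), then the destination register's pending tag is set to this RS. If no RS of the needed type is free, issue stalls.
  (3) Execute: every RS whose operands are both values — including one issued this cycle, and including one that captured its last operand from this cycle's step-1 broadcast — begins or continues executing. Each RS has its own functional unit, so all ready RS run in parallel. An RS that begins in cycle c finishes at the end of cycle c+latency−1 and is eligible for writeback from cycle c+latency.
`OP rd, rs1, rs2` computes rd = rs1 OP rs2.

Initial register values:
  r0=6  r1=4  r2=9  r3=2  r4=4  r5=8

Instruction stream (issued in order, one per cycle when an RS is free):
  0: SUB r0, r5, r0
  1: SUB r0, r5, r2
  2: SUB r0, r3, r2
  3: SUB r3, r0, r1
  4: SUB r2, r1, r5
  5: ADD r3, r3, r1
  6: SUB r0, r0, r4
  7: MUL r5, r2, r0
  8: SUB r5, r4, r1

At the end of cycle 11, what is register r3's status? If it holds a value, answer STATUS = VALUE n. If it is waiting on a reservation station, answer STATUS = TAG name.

c1: issue SUB r0<-Add1 | r0:Add1,r1:4,r2:9,r3:2,r4:4,r5:8
c2: issue SUB r0<-Add2 | r0:Add2,r1:4,r2:9,r3:2,r4:4,r5:8
c3: CDB Add1=2; issue SUB r0<-Add1 | r0:Add1,r1:4,r2:9,r3:2,r4:4,r5:8
c4: CDB Add2=-1; issue SUB r3<-Add2 | r0:Add1,r1:4,r2:9,r3:Add2,r4:4,r5:8
c5: CDB Add1=-7; issue SUB r2<-Add1 | r0:-7,r1:4,r2:Add1,r3:Add2,r4:4,r5:8
c6: stall | r0:-7,r1:4,r2:Add1,r3:Add2,r4:4,r5:8
c7: CDB Add1=-4; issue ADD r3<-Add1 | r0:-7,r1:4,r2:-4,r3:Add1,r4:4,r5:8
c8: CDB Add2=-11; issue SUB r0<-Add2 | r0:Add2,r1:4,r2:-4,r3:Add1,r4:4,r5:8
c9: issue MUL r5<-Mul1 | r0:Add2,r1:4,r2:-4,r3:Add1,r4:4,r5:Mul1
c10: CDB Add1=-7; issue SUB r5<-Add1 | r0:Add2,r1:4,r2:-4,r3:-7,r4:4,r5:Add1
c11: CDB Add2=-11 | r0:-11,r1:4,r2:-4,r3:-7,r4:4,r5:Add1

STATUS = VALUE -7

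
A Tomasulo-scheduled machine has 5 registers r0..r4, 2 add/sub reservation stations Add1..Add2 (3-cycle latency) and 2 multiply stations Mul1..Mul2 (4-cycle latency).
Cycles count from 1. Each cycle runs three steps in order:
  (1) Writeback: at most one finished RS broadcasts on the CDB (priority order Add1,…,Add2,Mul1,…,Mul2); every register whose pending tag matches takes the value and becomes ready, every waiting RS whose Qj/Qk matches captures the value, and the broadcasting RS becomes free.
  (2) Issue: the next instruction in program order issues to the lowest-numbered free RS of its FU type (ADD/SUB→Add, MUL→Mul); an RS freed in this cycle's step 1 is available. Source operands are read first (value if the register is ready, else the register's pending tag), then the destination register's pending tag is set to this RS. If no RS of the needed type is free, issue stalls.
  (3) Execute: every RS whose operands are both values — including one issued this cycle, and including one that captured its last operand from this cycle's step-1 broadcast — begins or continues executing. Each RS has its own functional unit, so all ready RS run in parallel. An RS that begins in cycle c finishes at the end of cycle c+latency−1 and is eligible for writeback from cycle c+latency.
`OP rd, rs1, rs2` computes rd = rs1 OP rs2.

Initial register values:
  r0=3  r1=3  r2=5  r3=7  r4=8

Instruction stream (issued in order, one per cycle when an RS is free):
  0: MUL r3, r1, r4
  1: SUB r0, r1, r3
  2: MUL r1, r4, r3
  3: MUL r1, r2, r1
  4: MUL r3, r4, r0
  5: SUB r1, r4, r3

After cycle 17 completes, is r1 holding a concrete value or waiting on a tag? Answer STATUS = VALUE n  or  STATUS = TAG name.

STATUS = VALUE 176

c1: issue MUL r3<-Mul1 | r0:3,r1:3,r2:5,r3:Mul1,r4:8
c2: issue SUB r0<-Add1 | r0:Add1,r1:3,r2:5,r3:Mul1,r4:8
c3: issue MUL r1<-Mul2 | r0:Add1,r1:Mul2,r2:5,r3:Mul1,r4:8
c4: stall | r0:Add1,r1:Mul2,r2:5,r3:Mul1,r4:8
c5: CDB Mul1=24; issue MUL r1<-Mul1 | r0:Add1,r1:Mul1,r2:5,r3:24,r4:8
c6: stall | r0:Add1,r1:Mul1,r2:5,r3:24,r4:8
c7: stall | r0:Add1,r1:Mul1,r2:5,r3:24,r4:8
c8: CDB Add1=-21; stall | r0:-21,r1:Mul1,r2:5,r3:24,r4:8
c9: CDB Mul2=192; issue MUL r3<-Mul2 | r0:-21,r1:Mul1,r2:5,r3:Mul2,r4:8
c10: issue SUB r1<-Add1 | r0:-21,r1:Add1,r2:5,r3:Mul2,r4:8
c11: - | r0:-21,r1:Add1,r2:5,r3:Mul2,r4:8
c12: - | r0:-21,r1:Add1,r2:5,r3:Mul2,r4:8
c13: CDB Mul1=960 | r0:-21,r1:Add1,r2:5,r3:Mul2,r4:8
c14: CDB Mul2=-168 | r0:-21,r1:Add1,r2:5,r3:-168,r4:8
c15: - | r0:-21,r1:Add1,r2:5,r3:-168,r4:8
c16: - | r0:-21,r1:Add1,r2:5,r3:-168,r4:8
c17: CDB Add1=176 | r0:-21,r1:176,r2:5,r3:-168,r4:8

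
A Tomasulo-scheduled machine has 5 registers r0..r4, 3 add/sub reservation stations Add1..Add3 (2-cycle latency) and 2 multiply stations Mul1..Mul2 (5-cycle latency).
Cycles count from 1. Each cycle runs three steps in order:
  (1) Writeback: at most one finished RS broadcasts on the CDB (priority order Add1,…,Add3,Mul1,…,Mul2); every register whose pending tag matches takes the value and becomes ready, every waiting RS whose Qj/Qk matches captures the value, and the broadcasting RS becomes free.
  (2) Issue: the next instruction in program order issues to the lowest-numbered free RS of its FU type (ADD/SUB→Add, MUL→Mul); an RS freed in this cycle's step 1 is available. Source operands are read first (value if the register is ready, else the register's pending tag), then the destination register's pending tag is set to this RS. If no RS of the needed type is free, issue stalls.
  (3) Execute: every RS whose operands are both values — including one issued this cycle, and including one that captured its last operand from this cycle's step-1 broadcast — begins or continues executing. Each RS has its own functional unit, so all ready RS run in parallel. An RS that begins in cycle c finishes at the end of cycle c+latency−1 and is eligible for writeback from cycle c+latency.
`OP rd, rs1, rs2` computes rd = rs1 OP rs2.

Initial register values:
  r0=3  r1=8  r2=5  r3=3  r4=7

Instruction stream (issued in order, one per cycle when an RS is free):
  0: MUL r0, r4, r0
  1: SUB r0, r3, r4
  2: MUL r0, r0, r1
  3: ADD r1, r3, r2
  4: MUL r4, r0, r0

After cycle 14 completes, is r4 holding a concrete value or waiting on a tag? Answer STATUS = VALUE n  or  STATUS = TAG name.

c1: issue MUL r0<-Mul1 | r0:Mul1,r1:8,r2:5,r3:3,r4:7
c2: issue SUB r0<-Add1 | r0:Add1,r1:8,r2:5,r3:3,r4:7
c3: issue MUL r0<-Mul2 | r0:Mul2,r1:8,r2:5,r3:3,r4:7
c4: CDB Add1=-4; issue ADD r1<-Add1 | r0:Mul2,r1:Add1,r2:5,r3:3,r4:7
c5: stall | r0:Mul2,r1:Add1,r2:5,r3:3,r4:7
c6: CDB Add1=8; stall | r0:Mul2,r1:8,r2:5,r3:3,r4:7
c7: CDB Mul1=21; issue MUL r4<-Mul1 | r0:Mul2,r1:8,r2:5,r3:3,r4:Mul1
c8: - | r0:Mul2,r1:8,r2:5,r3:3,r4:Mul1
c9: CDB Mul2=-32 | r0:-32,r1:8,r2:5,r3:3,r4:Mul1
c10: - | r0:-32,r1:8,r2:5,r3:3,r4:Mul1
c11: - | r0:-32,r1:8,r2:5,r3:3,r4:Mul1
c12: - | r0:-32,r1:8,r2:5,r3:3,r4:Mul1
c13: - | r0:-32,r1:8,r2:5,r3:3,r4:Mul1
c14: CDB Mul1=1024 | r0:-32,r1:8,r2:5,r3:3,r4:1024

STATUS = VALUE 1024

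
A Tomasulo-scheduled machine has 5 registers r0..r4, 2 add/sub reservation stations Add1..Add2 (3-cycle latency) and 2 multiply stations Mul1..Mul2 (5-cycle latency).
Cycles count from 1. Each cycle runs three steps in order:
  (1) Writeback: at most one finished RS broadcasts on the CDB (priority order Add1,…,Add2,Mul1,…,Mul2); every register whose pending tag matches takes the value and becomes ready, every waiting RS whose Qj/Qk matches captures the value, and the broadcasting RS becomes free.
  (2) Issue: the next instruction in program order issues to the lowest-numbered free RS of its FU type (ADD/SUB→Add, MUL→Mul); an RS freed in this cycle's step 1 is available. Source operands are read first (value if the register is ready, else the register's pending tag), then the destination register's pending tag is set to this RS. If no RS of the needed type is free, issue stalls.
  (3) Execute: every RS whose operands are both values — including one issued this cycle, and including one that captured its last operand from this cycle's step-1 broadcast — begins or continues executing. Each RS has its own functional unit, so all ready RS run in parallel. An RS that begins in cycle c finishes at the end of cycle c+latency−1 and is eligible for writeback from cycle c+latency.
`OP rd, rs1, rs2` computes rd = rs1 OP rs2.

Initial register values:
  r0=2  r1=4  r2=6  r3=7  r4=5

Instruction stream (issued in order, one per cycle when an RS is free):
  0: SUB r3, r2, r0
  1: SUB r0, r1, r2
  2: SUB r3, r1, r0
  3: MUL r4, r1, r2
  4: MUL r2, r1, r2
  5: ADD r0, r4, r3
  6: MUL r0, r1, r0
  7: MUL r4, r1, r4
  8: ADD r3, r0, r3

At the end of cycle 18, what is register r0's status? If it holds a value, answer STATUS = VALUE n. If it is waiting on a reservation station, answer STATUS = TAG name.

STATUS = VALUE 120

  c1: issue SUB r3<-Add1  regs: r0:2,r1:4,r2:6,r3:Add1,r4:5
  c2: issue SUB r0<-Add2  regs: r0:Add2,r1:4,r2:6,r3:Add1,r4:5
  c3: stall  regs: r0:Add2,r1:4,r2:6,r3:Add1,r4:5
  c4: CDB Add1=4; issue SUB r3<-Add1  regs: r0:Add2,r1:4,r2:6,r3:Add1,r4:5
  c5: CDB Add2=-2; issue MUL r4<-Mul1  regs: r0:-2,r1:4,r2:6,r3:Add1,r4:Mul1
  c6: issue MUL r2<-Mul2  regs: r0:-2,r1:4,r2:Mul2,r3:Add1,r4:Mul1
  c7: issue ADD r0<-Add2  regs: r0:Add2,r1:4,r2:Mul2,r3:Add1,r4:Mul1
  c8: CDB Add1=6; stall  regs: r0:Add2,r1:4,r2:Mul2,r3:6,r4:Mul1
  c9: stall  regs: r0:Add2,r1:4,r2:Mul2,r3:6,r4:Mul1
  c10: CDB Mul1=24; issue MUL r0<-Mul1  regs: r0:Mul1,r1:4,r2:Mul2,r3:6,r4:24
  c11: CDB Mul2=24; issue MUL r4<-Mul2  regs: r0:Mul1,r1:4,r2:24,r3:6,r4:Mul2
  c12: issue ADD r3<-Add1  regs: r0:Mul1,r1:4,r2:24,r3:Add1,r4:Mul2
  c13: CDB Add2=30  regs: r0:Mul1,r1:4,r2:24,r3:Add1,r4:Mul2
  c14: -  regs: r0:Mul1,r1:4,r2:24,r3:Add1,r4:Mul2
  c15: -  regs: r0:Mul1,r1:4,r2:24,r3:Add1,r4:Mul2
  c16: CDB Mul2=96  regs: r0:Mul1,r1:4,r2:24,r3:Add1,r4:96
  c17: -  regs: r0:Mul1,r1:4,r2:24,r3:Add1,r4:96
  c18: CDB Mul1=120  regs: r0:120,r1:4,r2:24,r3:Add1,r4:96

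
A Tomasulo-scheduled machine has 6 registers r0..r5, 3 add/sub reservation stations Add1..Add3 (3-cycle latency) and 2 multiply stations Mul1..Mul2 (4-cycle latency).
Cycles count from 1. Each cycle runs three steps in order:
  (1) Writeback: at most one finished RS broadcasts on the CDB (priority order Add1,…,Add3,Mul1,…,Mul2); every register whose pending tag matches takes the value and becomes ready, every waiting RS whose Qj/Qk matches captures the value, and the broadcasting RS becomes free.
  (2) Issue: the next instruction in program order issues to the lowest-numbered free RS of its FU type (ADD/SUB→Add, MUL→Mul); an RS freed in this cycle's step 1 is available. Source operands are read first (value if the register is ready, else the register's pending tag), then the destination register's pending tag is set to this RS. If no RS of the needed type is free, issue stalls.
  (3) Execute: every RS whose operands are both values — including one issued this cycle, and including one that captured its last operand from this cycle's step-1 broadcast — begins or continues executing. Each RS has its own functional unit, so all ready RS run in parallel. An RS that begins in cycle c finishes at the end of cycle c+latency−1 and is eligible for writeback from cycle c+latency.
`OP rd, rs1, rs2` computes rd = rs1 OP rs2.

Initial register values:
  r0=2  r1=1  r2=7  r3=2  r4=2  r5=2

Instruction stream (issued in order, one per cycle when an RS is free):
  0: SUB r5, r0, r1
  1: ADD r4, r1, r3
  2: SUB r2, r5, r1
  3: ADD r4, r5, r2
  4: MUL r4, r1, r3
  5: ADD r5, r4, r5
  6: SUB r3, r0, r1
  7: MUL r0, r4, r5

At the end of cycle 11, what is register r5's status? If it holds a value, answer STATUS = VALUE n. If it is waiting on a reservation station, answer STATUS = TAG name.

cycle 1: issue SUB r5<-Add1 // r0:2,r1:1,r2:7,r3:2,r4:2,r5:Add1
cycle 2: issue ADD r4<-Add2 // r0:2,r1:1,r2:7,r3:2,r4:Add2,r5:Add1
cycle 3: issue SUB r2<-Add3 // r0:2,r1:1,r2:Add3,r3:2,r4:Add2,r5:Add1
cycle 4: CDB Add1=1; issue ADD r4<-Add1 // r0:2,r1:1,r2:Add3,r3:2,r4:Add1,r5:1
cycle 5: CDB Add2=3; issue MUL r4<-Mul1 // r0:2,r1:1,r2:Add3,r3:2,r4:Mul1,r5:1
cycle 6: issue ADD r5<-Add2 // r0:2,r1:1,r2:Add3,r3:2,r4:Mul1,r5:Add2
cycle 7: CDB Add3=0; issue SUB r3<-Add3 // r0:2,r1:1,r2:0,r3:Add3,r4:Mul1,r5:Add2
cycle 8: issue MUL r0<-Mul2 // r0:Mul2,r1:1,r2:0,r3:Add3,r4:Mul1,r5:Add2
cycle 9: CDB Mul1=2 // r0:Mul2,r1:1,r2:0,r3:Add3,r4:2,r5:Add2
cycle 10: CDB Add1=1 // r0:Mul2,r1:1,r2:0,r3:Add3,r4:2,r5:Add2
cycle 11: CDB Add3=1 // r0:Mul2,r1:1,r2:0,r3:1,r4:2,r5:Add2

STATUS = TAG Add2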